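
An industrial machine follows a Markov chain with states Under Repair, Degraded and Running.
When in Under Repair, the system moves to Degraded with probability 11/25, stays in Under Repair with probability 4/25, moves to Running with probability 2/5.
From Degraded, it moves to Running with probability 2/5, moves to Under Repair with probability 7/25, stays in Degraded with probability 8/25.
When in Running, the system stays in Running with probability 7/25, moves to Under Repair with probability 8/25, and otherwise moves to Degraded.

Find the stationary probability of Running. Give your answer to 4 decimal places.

0.3571

Let the stationary distribution be π with π = πP and π_1 + π_2 + π_3 = 1.
π_1 = 0.16·π_1 + 0.28·π_2 + 0.32·π_3
π_2 = 0.44·π_1 + 0.32·π_2 + 0.4·π_3
Solving with the normalization constraint gives π = (0.2628, 0.3801, 0.3571).
So the stationary probability of Running is 0.3571.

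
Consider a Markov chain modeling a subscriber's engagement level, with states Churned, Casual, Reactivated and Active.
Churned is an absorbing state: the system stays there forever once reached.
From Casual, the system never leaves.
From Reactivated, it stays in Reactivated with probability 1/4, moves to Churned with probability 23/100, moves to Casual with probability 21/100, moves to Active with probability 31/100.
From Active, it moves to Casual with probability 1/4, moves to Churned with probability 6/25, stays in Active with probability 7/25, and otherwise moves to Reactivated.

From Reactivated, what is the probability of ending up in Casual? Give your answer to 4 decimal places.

0.4879

Let h(s) be the probability of absorption at Casual starting from transient state s. Then h(Casual) = 1 and h(Churned) = 0. By first-step analysis:
h(Reactivated) = 0.23·0 + 0.21·1 + 0.25·h(Reactivated) + 0.31·h(Active)
h(Active) = 0.24·0 + 0.25·1 + 0.23·h(Reactivated) + 0.28·h(Active)
Solving: h(Reactivated) = 0.4879, h(Active) = 0.5031.
Starting from Reactivated, the probability is 0.4879.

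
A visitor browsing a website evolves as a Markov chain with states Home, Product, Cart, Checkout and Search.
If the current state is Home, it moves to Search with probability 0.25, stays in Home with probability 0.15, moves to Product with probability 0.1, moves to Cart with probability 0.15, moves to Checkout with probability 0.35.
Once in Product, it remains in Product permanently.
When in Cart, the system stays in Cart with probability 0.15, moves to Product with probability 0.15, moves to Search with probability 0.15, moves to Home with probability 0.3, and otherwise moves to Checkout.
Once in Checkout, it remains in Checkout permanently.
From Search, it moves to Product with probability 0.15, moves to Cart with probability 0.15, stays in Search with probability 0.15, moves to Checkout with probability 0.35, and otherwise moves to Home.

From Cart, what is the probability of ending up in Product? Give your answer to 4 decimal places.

Let h(s) be the probability of absorption at Product starting from transient state s. Then h(Product) = 1 and h(Checkout) = 0. By first-step analysis:
h(Home) = 0.15·h(Home) + 0.1·1 + 0.15·h(Cart) + 0.35·0 + 0.25·h(Search)
h(Cart) = 0.3·h(Home) + 0.15·1 + 0.15·h(Cart) + 0.25·0 + 0.15·h(Search)
h(Search) = 0.2·h(Home) + 0.15·1 + 0.15·h(Cart) + 0.35·0 + 0.15·h(Search)
Solving: h(Home) = 0.2608, h(Cart) = 0.3205, h(Search) = 0.2944.
Starting from Cart, the probability is 0.3205.

0.3205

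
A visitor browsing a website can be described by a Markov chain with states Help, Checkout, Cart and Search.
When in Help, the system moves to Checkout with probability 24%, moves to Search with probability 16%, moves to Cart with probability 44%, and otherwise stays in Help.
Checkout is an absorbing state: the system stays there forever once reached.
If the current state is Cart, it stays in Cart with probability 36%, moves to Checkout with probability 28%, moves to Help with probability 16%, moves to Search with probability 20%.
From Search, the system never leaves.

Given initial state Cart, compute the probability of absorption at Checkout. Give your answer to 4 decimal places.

Let h(s) be the probability of absorption at Checkout starting from transient state s. Then h(Checkout) = 1 and h(Search) = 0. By first-step analysis:
h(Help) = 0.16·h(Help) + 0.24·1 + 0.44·h(Cart) + 0.16·0
h(Cart) = 0.16·h(Help) + 0.28·1 + 0.36·h(Cart) + 0.2·0
Solving: h(Help) = 0.5925, h(Cart) = 0.5856.
Starting from Cart, the probability is 0.5856.

0.5856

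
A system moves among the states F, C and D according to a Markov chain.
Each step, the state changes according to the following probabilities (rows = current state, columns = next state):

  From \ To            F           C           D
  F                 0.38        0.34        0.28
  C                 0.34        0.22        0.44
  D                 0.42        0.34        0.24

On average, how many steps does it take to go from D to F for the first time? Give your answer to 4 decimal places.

Let t(s) be the expected number of steps to first reach F from state s, with t(F) = 0. Conditioning on the first step:
t(C) = 1 + 0.22·t(C) + 0.44·t(D)
t(D) = 1 + 0.34·t(C) + 0.24·t(D)
Solving: t(C) = 2.7076, t(D) = 2.5271.
Expected steps from D to F: 2.5271.

2.5271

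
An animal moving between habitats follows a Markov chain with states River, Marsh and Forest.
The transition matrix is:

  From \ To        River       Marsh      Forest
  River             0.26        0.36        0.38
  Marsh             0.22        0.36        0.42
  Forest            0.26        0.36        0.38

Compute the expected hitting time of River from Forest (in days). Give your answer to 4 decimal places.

4.0717

Let t(s) be the expected number of days to first reach River from state s, with t(River) = 0. Conditioning on the first day:
t(Marsh) = 1 + 0.36·t(Marsh) + 0.42·t(Forest)
t(Forest) = 1 + 0.36·t(Marsh) + 0.38·t(Forest)
Solving: t(Marsh) = 4.2345, t(Forest) = 4.0717.
Expected days from Forest to River: 4.0717.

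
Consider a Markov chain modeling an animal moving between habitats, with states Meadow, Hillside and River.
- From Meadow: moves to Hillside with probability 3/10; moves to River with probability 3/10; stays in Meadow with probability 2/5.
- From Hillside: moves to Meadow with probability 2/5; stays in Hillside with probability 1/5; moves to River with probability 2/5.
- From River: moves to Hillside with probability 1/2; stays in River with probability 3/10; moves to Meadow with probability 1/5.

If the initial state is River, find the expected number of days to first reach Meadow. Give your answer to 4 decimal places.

3.6111

Let t(s) be the expected number of days to first reach Meadow from state s, with t(Meadow) = 0. Conditioning on the first day:
t(Hillside) = 1 + 0.2·t(Hillside) + 0.4·t(River)
t(River) = 1 + 0.5·t(Hillside) + 0.3·t(River)
Solving: t(Hillside) = 3.0556, t(River) = 3.6111.
Expected days from River to Meadow: 3.6111.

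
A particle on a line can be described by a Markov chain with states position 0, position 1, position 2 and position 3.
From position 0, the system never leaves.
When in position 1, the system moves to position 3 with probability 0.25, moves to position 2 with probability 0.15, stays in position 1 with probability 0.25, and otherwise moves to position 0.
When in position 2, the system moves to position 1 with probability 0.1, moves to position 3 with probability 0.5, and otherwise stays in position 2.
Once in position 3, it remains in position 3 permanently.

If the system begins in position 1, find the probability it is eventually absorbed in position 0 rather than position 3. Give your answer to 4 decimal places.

Let h(s) be the probability of absorption at position 0 starting from transient state s. Then h(position 0) = 1 and h(position 3) = 0. By first-step analysis:
h(position 1) = 0.35·1 + 0.25·h(position 1) + 0.15·h(position 2) + 0.25·0
h(position 2) = 0.1·h(position 1) + 0.4·h(position 2) + 0.5·0
Solving: h(position 1) = 0.4828, h(position 2) = 0.0805.
Starting from position 1, the probability is 0.4828.

0.4828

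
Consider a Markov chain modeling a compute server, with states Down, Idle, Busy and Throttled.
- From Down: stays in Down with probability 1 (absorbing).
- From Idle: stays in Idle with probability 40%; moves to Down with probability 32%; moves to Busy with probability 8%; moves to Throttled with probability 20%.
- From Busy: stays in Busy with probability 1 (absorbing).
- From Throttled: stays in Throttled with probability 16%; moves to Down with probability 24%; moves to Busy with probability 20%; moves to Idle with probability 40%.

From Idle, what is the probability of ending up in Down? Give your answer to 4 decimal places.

0.7472

Let h(s) be the probability of absorption at Down starting from transient state s. Then h(Down) = 1 and h(Busy) = 0. By first-step analysis:
h(Idle) = 0.32·1 + 0.4·h(Idle) + 0.08·0 + 0.2·h(Throttled)
h(Throttled) = 0.24·1 + 0.4·h(Idle) + 0.2·0 + 0.16·h(Throttled)
Solving: h(Idle) = 0.7472, h(Throttled) = 0.6415.
Starting from Idle, the probability is 0.7472.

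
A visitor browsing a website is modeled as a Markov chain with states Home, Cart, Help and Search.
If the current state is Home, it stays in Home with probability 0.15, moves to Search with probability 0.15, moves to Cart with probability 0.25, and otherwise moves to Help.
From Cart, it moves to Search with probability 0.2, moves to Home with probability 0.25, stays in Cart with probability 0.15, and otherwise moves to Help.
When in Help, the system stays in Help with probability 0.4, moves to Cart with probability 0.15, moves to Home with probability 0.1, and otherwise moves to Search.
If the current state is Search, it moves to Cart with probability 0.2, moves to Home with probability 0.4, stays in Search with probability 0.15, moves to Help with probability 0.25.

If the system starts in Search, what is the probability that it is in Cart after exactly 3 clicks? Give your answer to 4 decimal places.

Propagate the distribution vector 3 clicks from Search.
After 0 clicks: (0.0000, 0.0000, 0.0000, 1.0000)
After 1 click: (0.4000, 0.2000, 0.2500, 0.1500)
After 2 clicks: (0.1950, 0.1975, 0.3975, 0.2100)
After 3 clicks: (0.2024, 0.1800, 0.3783, 0.2394)
P(in Cart after 3 clicks) = 0.1800

0.1800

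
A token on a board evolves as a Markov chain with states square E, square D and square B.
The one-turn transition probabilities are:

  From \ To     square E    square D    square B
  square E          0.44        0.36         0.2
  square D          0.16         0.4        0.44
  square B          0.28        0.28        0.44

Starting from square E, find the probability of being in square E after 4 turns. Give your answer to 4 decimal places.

0.2841

Propagate the distribution vector 4 turns from square E.
After 0 turns: (1.0000, 0.0000, 0.0000)
After 1 turn: (0.4400, 0.3600, 0.2000)
After 2 turns: (0.3072, 0.3584, 0.3344)
After 3 turns: (0.2861, 0.3476, 0.3663)
After 4 turns: (0.2841, 0.3446, 0.3713)
P(in square E after 4 turns) = 0.2841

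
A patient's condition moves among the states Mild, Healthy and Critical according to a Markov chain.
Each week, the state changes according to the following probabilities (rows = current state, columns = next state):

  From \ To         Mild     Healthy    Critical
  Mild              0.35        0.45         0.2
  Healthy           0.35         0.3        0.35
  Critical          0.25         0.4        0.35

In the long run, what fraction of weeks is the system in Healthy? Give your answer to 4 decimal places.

Let the stationary distribution be π with π = πP and π_1 + π_2 + π_3 = 1.
π_1 = 0.35·π_1 + 0.35·π_2 + 0.25·π_3
π_2 = 0.45·π_1 + 0.3·π_2 + 0.4·π_3
Solving with the normalization constraint gives π = (0.3198, 0.3782, 0.3020).
So the stationary probability of Healthy is 0.3782.

0.3782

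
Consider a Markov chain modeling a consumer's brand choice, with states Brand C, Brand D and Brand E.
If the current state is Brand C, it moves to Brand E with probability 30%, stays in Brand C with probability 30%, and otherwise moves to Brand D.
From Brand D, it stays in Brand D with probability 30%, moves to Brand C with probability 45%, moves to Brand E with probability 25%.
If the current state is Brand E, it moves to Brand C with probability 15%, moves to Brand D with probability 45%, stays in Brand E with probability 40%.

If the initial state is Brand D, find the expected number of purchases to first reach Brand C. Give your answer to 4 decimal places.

2.7642

Let t(s) be the expected number of purchases to first reach Brand C from state s, with t(Brand C) = 0. Conditioning on the first purchase:
t(Brand D) = 1 + 0.3·t(Brand D) + 0.25·t(Brand E)
t(Brand E) = 1 + 0.45·t(Brand D) + 0.4·t(Brand E)
Solving: t(Brand D) = 2.7642, t(Brand E) = 3.7398.
Expected purchases from Brand D to Brand C: 2.7642.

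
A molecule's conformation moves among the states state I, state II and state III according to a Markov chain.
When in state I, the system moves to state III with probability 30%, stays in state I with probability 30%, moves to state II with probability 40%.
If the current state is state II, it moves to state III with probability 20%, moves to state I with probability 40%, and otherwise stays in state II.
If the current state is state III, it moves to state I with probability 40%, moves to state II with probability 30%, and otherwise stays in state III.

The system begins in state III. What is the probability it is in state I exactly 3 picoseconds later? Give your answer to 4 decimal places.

0.3640

Propagate the distribution vector 3 picoseconds from state III.
After 0 picoseconds: (0.0000, 0.0000, 1.0000)
After 1 picosecond: (0.4000, 0.3000, 0.3000)
After 2 picoseconds: (0.3600, 0.3700, 0.2700)
After 3 picoseconds: (0.3640, 0.3730, 0.2630)
P(in state I after 3 picoseconds) = 0.3640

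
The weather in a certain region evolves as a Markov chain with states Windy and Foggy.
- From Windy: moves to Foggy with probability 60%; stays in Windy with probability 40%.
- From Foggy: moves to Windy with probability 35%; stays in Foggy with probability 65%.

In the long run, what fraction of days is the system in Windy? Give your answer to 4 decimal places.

0.3684

Let the stationary distribution be π with π = πP and π_1 + π_2 = 1.
π_1 = 0.4·π_1 + 0.35·π_2
Solving with the normalization constraint gives π = (0.3684, 0.6316).
So the stationary probability of Windy is 0.3684.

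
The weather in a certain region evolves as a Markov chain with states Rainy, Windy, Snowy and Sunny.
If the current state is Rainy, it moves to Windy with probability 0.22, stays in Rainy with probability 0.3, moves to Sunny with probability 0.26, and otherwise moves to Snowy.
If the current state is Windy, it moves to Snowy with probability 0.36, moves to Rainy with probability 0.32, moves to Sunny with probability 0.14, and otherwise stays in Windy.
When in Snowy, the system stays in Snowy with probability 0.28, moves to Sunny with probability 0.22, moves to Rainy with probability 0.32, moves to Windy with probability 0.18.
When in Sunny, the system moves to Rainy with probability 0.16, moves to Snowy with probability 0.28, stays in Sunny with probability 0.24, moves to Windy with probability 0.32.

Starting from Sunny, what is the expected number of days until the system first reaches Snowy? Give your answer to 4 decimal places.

Let t(s) be the expected number of days to first reach Snowy from state s, with t(Snowy) = 0. Conditioning on the first day:
t(Rainy) = 1 + 0.3·t(Rainy) + 0.22·t(Windy) + 0.26·t(Sunny)
t(Windy) = 1 + 0.32·t(Rainy) + 0.18·t(Windy) + 0.14·t(Sunny)
t(Sunny) = 1 + 0.16·t(Rainy) + 0.32·t(Windy) + 0.24·t(Sunny)
Solving: t(Rainy) = 3.7548, t(Windy) = 3.2802, t(Sunny) = 3.4874.
Expected days from Sunny to Snowy: 3.4874.

3.4874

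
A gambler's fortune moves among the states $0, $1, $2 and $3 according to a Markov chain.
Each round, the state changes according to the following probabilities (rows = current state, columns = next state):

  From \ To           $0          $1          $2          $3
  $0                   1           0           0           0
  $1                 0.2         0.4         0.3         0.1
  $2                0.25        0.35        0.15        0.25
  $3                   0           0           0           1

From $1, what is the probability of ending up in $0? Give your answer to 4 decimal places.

Let h(s) be the probability of absorption at $0 starting from transient state s. Then h($0) = 1 and h($3) = 0. By first-step analysis:
h($1) = 0.2·1 + 0.4·h($1) + 0.3·h($2) + 0.1·0
h($2) = 0.25·1 + 0.35·h($1) + 0.15·h($2) + 0.25·0
Solving: h($1) = 0.6049, h($2) = 0.5432.
Starting from $1, the probability is 0.6049.

0.6049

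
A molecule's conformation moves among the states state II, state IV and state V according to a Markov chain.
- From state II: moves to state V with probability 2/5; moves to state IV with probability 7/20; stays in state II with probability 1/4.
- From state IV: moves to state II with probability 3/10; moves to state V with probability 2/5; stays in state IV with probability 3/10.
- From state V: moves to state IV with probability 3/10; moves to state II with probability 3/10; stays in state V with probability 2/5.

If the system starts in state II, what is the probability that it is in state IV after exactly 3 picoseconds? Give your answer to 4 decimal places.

0.3144

Propagate the distribution vector 3 picoseconds from state II.
After 0 picoseconds: (1.0000, 0.0000, 0.0000)
After 1 picosecond: (0.2500, 0.3500, 0.4000)
After 2 picoseconds: (0.2875, 0.3125, 0.4000)
After 3 picoseconds: (0.2856, 0.3144, 0.4000)
P(in state IV after 3 picoseconds) = 0.3144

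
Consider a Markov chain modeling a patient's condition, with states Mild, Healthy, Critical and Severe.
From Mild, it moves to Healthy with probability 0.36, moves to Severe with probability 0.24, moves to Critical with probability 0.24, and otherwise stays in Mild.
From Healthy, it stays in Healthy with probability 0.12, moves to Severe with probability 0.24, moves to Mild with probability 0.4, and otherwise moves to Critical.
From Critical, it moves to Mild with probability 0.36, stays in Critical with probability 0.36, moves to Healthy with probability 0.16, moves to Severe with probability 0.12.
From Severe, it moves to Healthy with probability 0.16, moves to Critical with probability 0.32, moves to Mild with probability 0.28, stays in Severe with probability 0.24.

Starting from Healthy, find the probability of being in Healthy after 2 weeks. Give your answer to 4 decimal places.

0.2352

Propagate the distribution vector 2 weeks from Healthy.
After 0 weeks: (0.0000, 1.0000, 0.0000, 0.0000)
After 1 week: (0.4000, 0.1200, 0.2400, 0.2400)
After 2 weeks: (0.2656, 0.2352, 0.2880, 0.2112)
P(in Healthy after 2 weeks) = 0.2352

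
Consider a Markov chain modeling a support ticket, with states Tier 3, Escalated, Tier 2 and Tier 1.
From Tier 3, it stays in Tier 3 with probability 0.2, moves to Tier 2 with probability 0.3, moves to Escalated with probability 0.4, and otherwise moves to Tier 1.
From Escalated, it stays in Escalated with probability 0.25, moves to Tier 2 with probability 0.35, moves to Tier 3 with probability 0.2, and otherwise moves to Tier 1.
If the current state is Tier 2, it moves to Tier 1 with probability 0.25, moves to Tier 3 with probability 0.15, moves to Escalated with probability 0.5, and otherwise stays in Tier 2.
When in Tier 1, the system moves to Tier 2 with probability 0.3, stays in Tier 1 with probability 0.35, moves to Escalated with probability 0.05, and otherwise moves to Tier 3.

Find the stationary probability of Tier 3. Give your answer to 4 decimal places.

0.2095

Let the stationary distribution be π with π = πP and π_1 + π_2 + π_3 + π_4 = 1.
π_1 = 0.2·π_1 + 0.2·π_2 + 0.15·π_3 + 0.3·π_4
π_2 = 0.4·π_1 + 0.25·π_2 + 0.5·π_3 + 0.05·π_4
π_3 = 0.3·π_1 + 0.35·π_2 + 0.1·π_3 + 0.3·π_4
Solving with the normalization constraint gives π = (0.2095, 0.3018, 0.2626, 0.2261).
So the stationary probability of Tier 3 is 0.2095.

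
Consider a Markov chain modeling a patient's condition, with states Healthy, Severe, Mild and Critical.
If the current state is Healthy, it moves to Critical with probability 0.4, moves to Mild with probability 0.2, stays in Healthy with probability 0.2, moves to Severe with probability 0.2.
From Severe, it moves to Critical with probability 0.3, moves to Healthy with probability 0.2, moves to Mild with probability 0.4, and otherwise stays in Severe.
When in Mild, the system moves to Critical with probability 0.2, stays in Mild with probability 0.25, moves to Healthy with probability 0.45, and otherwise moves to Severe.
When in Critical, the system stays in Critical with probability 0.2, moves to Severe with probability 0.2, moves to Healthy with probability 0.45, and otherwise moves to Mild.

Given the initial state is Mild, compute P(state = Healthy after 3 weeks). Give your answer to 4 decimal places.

Propagate the distribution vector 3 weeks from Mild.
After 0 weeks: (0.0000, 0.0000, 1.0000, 0.0000)
After 1 week: (0.4500, 0.1000, 0.2500, 0.2000)
After 2 weeks: (0.3125, 0.1650, 0.2225, 0.3000)
After 3 weeks: (0.3306, 0.1613, 0.2291, 0.2790)
P(in Healthy after 3 weeks) = 0.3306

0.3306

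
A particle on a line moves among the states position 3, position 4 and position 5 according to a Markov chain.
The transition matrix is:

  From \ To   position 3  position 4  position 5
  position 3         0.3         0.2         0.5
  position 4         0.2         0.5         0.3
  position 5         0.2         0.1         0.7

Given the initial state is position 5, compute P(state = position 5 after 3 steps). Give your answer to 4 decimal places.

Propagate the distribution vector 3 steps from position 5.
After 0 steps: (0.0000, 0.0000, 1.0000)
After 1 step: (0.2000, 0.1000, 0.7000)
After 2 steps: (0.2200, 0.1600, 0.6200)
After 3 steps: (0.2220, 0.1860, 0.5920)
P(in position 5 after 3 steps) = 0.5920

0.5920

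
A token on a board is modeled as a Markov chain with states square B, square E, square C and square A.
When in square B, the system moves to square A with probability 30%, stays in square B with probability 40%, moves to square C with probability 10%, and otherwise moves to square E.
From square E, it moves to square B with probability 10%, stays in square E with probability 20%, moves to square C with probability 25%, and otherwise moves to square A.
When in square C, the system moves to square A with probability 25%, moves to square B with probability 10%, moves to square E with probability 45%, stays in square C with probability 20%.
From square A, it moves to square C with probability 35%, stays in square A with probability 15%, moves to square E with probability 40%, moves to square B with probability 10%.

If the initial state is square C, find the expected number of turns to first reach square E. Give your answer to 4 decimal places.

Let t(s) be the expected number of turns to first reach square E from state s, with t(square E) = 0. Conditioning on the first turn:
t(square B) = 1 + 0.4·t(square B) + 0.1·t(square C) + 0.3·t(square A)
t(square C) = 1 + 0.1·t(square B) + 0.2·t(square C) + 0.25·t(square A)
t(square A) = 1 + 0.1·t(square B) + 0.35·t(square C) + 0.15·t(square A)
Solving: t(square B) = 3.3790, t(square C) = 2.4839, t(square A) = 2.5968.
Expected turns from square C to square E: 2.4839.

2.4839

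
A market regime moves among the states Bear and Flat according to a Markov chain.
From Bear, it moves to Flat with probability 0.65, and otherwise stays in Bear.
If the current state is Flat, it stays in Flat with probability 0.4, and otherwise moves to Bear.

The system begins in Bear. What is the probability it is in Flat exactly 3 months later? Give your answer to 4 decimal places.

0.5281

Propagate the distribution vector 3 months from Bear.
After 0 months: (1.0000, 0.0000)
After 1 month: (0.3500, 0.6500)
After 2 months: (0.5125, 0.4875)
After 3 months: (0.4719, 0.5281)
P(in Flat after 3 months) = 0.5281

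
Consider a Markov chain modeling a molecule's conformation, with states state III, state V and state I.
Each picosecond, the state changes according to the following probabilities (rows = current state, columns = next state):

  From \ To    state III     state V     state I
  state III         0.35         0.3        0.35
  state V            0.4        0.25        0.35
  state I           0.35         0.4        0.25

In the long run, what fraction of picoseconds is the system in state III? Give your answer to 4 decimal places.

Let the stationary distribution be π with π = πP and π_1 + π_2 + π_3 = 1.
π_1 = 0.35·π_1 + 0.4·π_2 + 0.35·π_3
π_2 = 0.3·π_1 + 0.25·π_2 + 0.4·π_3
Solving with the normalization constraint gives π = (0.3658, 0.3160, 0.3182).
So the stationary probability of state III is 0.3658.

0.3658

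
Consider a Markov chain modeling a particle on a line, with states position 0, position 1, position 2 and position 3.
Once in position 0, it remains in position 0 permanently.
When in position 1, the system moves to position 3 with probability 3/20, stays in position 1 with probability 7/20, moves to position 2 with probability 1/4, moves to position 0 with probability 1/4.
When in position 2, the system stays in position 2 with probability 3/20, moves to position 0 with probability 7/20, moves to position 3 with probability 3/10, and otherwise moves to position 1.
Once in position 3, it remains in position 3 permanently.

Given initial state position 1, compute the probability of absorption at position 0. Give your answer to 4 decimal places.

Let h(s) be the probability of absorption at position 0 starting from transient state s. Then h(position 0) = 1 and h(position 3) = 0. By first-step analysis:
h(position 1) = 0.25·1 + 0.35·h(position 1) + 0.25·h(position 2) + 0.15·0
h(position 2) = 0.35·1 + 0.2·h(position 1) + 0.15·h(position 2) + 0.3·0
Solving: h(position 1) = 0.5970, h(position 2) = 0.5522.
Starting from position 1, the probability is 0.5970.

0.5970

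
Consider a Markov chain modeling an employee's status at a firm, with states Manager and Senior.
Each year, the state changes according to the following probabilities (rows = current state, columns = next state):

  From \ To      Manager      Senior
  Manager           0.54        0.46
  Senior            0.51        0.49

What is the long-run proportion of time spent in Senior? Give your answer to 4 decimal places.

0.4742

Let the stationary distribution be π with π = πP and π_1 + π_2 = 1.
π_1 = 0.54·π_1 + 0.51·π_2
Solving with the normalization constraint gives π = (0.5258, 0.4742).
So the stationary probability of Senior is 0.4742.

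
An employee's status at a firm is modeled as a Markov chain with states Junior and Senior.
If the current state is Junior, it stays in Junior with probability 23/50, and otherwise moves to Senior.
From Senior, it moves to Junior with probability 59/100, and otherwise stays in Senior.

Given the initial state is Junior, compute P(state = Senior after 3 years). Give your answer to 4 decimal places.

0.4789

Propagate the distribution vector 3 years from Junior.
After 0 years: (1.0000, 0.0000)
After 1 year: (0.4600, 0.5400)
After 2 years: (0.5302, 0.4698)
After 3 years: (0.5211, 0.4789)
P(in Senior after 3 years) = 0.4789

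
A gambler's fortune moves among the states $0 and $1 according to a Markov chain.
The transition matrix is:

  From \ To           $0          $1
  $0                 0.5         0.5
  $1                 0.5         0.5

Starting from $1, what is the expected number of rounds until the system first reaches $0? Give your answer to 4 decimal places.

2.0000

Let t(s) be the expected number of rounds to first reach $0 from state s, with t($0) = 0. Conditioning on the first round:
t($1) = 1 + 0.5·t($1)
Solving: t($1) = 2.0000.
Expected rounds from $1 to $0: 2.0000.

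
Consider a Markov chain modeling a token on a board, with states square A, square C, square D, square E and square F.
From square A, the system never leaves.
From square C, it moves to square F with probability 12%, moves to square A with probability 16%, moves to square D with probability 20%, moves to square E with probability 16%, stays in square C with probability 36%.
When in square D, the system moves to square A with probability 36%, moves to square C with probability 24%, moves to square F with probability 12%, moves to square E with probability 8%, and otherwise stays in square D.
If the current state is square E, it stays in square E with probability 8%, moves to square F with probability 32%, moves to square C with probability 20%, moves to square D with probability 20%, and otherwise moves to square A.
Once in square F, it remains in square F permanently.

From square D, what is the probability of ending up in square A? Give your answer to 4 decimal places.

Let h(s) be the probability of absorption at square A starting from transient state s. Then h(square A) = 1 and h(square F) = 0. By first-step analysis:
h(square C) = 0.16·1 + 0.36·h(square C) + 0.2·h(square D) + 0.16·h(square E) + 0.12·0
h(square D) = 0.36·1 + 0.24·h(square C) + 0.2·h(square D) + 0.08·h(square E) + 0.12·0
h(square E) = 0.2·1 + 0.2·h(square C) + 0.2·h(square D) + 0.08·h(square E) + 0.32·0
Solving: h(square C) = 0.5833, h(square D) = 0.6741, h(square E) = 0.4907.
Starting from square D, the probability is 0.6741.

0.6741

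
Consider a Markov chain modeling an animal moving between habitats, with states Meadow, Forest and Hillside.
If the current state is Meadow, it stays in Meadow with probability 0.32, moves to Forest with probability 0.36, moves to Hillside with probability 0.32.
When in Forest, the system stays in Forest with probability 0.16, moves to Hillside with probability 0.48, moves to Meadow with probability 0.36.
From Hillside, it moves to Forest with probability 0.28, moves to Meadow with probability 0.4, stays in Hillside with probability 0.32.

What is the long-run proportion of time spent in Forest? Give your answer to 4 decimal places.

0.2757

Let the stationary distribution be π with π = πP and π_1 + π_2 + π_3 = 1.
π_1 = 0.32·π_1 + 0.36·π_2 + 0.4·π_3
π_2 = 0.36·π_1 + 0.16·π_2 + 0.28·π_3
Solving with the normalization constraint gives π = (0.3602, 0.2757, 0.3641).
So the stationary probability of Forest is 0.2757.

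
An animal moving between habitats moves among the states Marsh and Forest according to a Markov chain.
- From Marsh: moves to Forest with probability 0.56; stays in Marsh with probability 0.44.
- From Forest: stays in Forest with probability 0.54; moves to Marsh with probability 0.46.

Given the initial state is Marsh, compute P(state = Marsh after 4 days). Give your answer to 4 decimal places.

0.4510

Propagate the distribution vector 4 days from Marsh.
After 0 days: (1.0000, 0.0000)
After 1 day: (0.4400, 0.5600)
After 2 days: (0.4512, 0.5488)
After 3 days: (0.4510, 0.5490)
After 4 days: (0.4510, 0.5490)
P(in Marsh after 4 days) = 0.4510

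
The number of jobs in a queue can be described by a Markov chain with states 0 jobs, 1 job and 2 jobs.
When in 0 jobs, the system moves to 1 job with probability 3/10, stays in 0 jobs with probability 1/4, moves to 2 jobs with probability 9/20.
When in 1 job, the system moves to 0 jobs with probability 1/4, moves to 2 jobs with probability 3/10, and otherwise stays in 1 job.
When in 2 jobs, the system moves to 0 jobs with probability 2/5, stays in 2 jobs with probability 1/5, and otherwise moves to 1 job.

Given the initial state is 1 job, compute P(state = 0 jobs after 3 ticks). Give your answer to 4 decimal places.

Propagate the distribution vector 3 ticks from 1 job.
After 0 ticks: (0.0000, 1.0000, 0.0000)
After 1 tick: (0.2500, 0.4500, 0.3000)
After 2 ticks: (0.2950, 0.3975, 0.3075)
After 3 ticks: (0.2961, 0.3904, 0.3135)
P(in 0 jobs after 3 ticks) = 0.2961

0.2961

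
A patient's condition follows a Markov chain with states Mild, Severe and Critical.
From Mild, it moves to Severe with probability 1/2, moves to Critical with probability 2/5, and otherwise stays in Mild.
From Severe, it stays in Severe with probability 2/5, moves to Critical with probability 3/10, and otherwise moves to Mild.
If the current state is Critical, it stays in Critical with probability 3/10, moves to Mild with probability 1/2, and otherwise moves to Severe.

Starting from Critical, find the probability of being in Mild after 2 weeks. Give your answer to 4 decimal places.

Sum over the intermediate state after 1 week:
P = P(Critical→Mild)·P(Mild→Mild) + P(Critical→Severe)·P(Severe→Mild) + P(Critical→Critical)·P(Critical→Mild)
  = 0.5×0.1 + 0.2×0.3 + 0.3×0.5
  = 0.0500 + 0.0600 + 0.1500 = 0.2600

0.2600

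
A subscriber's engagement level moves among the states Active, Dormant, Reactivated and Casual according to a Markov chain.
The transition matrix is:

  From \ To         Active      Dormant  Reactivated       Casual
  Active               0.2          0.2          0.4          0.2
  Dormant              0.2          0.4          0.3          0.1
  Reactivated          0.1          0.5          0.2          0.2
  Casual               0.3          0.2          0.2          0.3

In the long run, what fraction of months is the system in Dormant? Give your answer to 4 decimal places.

Let the stationary distribution be π with π = πP and π_1 + π_2 + π_3 + π_4 = 1.
π_1 = 0.2·π_1 + 0.2·π_2 + 0.1·π_3 + 0.3·π_4
π_2 = 0.2·π_1 + 0.4·π_2 + 0.5·π_3 + 0.2·π_4
π_3 = 0.4·π_1 + 0.3·π_2 + 0.2·π_3 + 0.2·π_4
Solving with the normalization constraint gives π = (0.1910, 0.3525, 0.2734, 0.1831).
So the stationary probability of Dormant is 0.3525.

0.3525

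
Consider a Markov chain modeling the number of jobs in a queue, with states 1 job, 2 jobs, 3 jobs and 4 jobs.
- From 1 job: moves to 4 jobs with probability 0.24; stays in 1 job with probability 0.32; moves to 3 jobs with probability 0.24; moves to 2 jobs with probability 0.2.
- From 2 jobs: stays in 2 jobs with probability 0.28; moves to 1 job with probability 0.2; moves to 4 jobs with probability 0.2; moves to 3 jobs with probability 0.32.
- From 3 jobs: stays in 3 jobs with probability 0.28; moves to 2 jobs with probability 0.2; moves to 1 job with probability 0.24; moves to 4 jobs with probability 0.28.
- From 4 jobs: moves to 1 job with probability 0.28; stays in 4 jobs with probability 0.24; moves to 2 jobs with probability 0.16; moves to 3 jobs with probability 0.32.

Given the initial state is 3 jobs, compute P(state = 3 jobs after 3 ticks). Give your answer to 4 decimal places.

0.2874

Propagate the distribution vector 3 ticks from 3 jobs.
After 0 ticks: (0.0000, 0.0000, 1.0000, 0.0000)
After 1 tick: (0.2400, 0.2000, 0.2800, 0.2800)
After 2 ticks: (0.2624, 0.2048, 0.2896, 0.2432)
After 3 ticks: (0.2625, 0.2067, 0.2874, 0.2434)
P(in 3 jobs after 3 ticks) = 0.2874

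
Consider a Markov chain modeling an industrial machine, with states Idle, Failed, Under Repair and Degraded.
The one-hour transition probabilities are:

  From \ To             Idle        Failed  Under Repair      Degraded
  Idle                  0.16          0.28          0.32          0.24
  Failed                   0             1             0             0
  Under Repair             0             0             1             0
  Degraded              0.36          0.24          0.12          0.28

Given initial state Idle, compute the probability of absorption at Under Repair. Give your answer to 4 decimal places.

Let h(s) be the probability of absorption at Under Repair starting from transient state s. Then h(Under Repair) = 1 and h(Failed) = 0. By first-step analysis:
h(Idle) = 0.16·h(Idle) + 0.28·0 + 0.32·1 + 0.24·h(Degraded)
h(Degraded) = 0.36·h(Idle) + 0.24·0 + 0.12·1 + 0.28·h(Degraded)
Solving: h(Idle) = 0.5000, h(Degraded) = 0.4167.
Starting from Idle, the probability is 0.5000.

0.5000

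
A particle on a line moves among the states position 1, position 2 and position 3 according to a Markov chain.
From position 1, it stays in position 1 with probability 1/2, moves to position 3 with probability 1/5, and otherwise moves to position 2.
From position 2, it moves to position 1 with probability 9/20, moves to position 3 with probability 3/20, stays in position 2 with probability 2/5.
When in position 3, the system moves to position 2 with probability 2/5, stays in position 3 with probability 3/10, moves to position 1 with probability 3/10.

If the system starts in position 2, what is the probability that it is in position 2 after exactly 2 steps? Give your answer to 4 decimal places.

0.3550

Sum over the intermediate state after 1 step:
P = P(position 2→position 1)·P(position 1→position 2) + P(position 2→position 2)·P(position 2→position 2) + P(position 2→position 3)·P(position 3→position 2)
  = 0.45×0.3 + 0.4×0.4 + 0.15×0.4
  = 0.1350 + 0.1600 + 0.0600 = 0.3550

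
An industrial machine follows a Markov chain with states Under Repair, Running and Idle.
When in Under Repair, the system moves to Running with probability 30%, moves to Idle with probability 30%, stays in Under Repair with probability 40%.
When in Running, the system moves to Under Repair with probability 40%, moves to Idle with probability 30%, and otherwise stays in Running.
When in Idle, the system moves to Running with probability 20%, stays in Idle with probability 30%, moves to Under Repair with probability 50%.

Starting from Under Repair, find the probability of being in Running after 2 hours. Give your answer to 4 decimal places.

Sum over the intermediate state after 1 hour:
P = P(Under Repair→Under Repair)·P(Under Repair→Running) + P(Under Repair→Running)·P(Running→Running) + P(Under Repair→Idle)·P(Idle→Running)
  = 0.4×0.3 + 0.3×0.3 + 0.3×0.2
  = 0.1200 + 0.0900 + 0.0600 = 0.2700

0.2700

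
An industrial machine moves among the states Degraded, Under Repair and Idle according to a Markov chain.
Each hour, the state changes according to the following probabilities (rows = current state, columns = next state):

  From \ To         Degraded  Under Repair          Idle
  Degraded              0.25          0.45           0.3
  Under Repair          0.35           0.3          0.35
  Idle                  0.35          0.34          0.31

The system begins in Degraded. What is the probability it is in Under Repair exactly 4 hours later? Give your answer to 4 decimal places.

Propagate the distribution vector 4 hours from Degraded.
After 0 hours: (1.0000, 0.0000, 0.0000)
After 1 hour: (0.2500, 0.4500, 0.3000)
After 2 hours: (0.3250, 0.3495, 0.3255)
After 3 hours: (0.3175, 0.3618, 0.3207)
After 4 hours: (0.3183, 0.3605, 0.3213)
P(in Under Repair after 4 hours) = 0.3605

0.3605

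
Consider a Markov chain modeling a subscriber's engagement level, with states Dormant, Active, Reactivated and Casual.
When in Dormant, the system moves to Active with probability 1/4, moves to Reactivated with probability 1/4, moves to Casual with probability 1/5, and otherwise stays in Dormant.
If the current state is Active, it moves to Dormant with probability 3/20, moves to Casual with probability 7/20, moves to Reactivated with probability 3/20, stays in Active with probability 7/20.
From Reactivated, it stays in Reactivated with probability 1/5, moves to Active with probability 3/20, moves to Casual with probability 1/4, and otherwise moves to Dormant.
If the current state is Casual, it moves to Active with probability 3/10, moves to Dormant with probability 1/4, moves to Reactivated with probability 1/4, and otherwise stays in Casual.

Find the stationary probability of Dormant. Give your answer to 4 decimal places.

0.2685

Let the stationary distribution be π with π = πP and π_1 + π_2 + π_3 + π_4 = 1.
π_1 = 0.3·π_1 + 0.15·π_2 + 0.4·π_3 + 0.25·π_4
π_2 = 0.25·π_1 + 0.35·π_2 + 0.15·π_3 + 0.3·π_4
π_3 = 0.25·π_1 + 0.15·π_2 + 0.2·π_3 + 0.25·π_4
Solving with the normalization constraint gives π = (0.2685, 0.2681, 0.2126, 0.2508).
So the stationary probability of Dormant is 0.2685.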